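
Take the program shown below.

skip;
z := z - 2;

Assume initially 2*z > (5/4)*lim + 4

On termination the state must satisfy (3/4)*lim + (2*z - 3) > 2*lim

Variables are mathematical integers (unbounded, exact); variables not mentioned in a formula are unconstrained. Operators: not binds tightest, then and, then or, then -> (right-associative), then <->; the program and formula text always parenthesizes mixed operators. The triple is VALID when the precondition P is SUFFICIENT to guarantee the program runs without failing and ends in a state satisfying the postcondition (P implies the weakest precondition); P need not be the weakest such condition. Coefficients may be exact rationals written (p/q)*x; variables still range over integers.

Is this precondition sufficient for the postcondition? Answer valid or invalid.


Working backward. After the program, the postcondition (3/4)*lim + (2*z - 3) > 2*lim must hold; in canonical form it is 2*z > (5/4)*lim + 3.
Before z := z - 2: 2*z > (5/4)*lim + 7
Before skip: 2*z > (5/4)*lim + 7
The weakest precondition is 2*z > (5/4)*lim + 7.
Check whether 2*z > (5/4)*lim + 4 implies it.
Countermodel: at the initial state lim = 3, z = 4, the precondition holds but the weakest precondition fails.
Answer: invalid


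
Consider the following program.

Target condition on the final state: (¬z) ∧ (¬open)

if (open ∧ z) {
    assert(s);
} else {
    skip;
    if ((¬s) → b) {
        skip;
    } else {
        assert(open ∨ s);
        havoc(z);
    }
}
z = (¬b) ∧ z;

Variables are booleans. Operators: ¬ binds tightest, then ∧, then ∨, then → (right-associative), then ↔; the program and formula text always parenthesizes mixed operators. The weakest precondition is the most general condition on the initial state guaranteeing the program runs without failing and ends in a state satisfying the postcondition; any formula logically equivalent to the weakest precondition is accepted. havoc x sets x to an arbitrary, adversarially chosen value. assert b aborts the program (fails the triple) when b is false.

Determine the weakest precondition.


Working backward. After the program, (¬z) ∧ (¬open) must hold.
Before z := (¬b) ∧ z: (¬((¬b) ∧ z)) ∧ (¬open)
Then branch requires s ∧ (¬((¬b) ∧ z)) ∧ (¬open); else branch requires (((¬s) → b) → ((¬((¬b) ∧ z)) ∧ (¬open))) ∧ ((¬((¬s) → b)) → ((open ∨ s) ∧ b ∧ (¬open))).
Before the if: ((open ∧ z) → (s ∧ (¬((¬b) ∧ z)) ∧ (¬open))) ∧ ((¬(open ∧ z)) → ((((¬s) → b) → ((¬((¬b) ∧ z)) ∧ (¬open))) ∧ ((¬((¬s) → b)) → ((open ∨ s) ∧ b ∧ (¬open)))))
Answer: WP = ((open ∧ z) → (s ∧ (¬((¬b) ∧ z)) ∧ (¬open))) ∧ ((¬(open ∧ z)) → ((((¬s) → b) → ((¬((¬b) ∧ z)) ∧ (¬open))) ∧ ((¬((¬s) → b)) → ((open ∨ s) ∧ b ∧ (¬open)))))


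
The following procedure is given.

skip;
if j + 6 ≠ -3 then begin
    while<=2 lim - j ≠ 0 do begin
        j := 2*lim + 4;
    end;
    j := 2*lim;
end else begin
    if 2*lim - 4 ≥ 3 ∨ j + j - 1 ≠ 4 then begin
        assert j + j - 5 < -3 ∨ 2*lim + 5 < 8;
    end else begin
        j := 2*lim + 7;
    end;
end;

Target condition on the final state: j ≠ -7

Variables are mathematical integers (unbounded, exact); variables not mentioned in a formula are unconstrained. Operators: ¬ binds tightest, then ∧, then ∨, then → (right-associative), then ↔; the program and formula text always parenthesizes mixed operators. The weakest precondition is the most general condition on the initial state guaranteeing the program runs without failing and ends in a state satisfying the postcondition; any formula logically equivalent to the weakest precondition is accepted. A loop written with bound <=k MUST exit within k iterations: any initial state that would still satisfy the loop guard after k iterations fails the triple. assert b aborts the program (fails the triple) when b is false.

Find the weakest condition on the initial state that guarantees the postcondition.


Working backward. After the program, j ≠ -7 must hold.
Then branch requires (lim ≠ j → ((lim ≠ -4 → ((¬(lim ≠ -4)) ∧ 2*lim ≠ -7)) ∧ ((¬(lim ≠ -4)) → 2*lim ≠ -7))) ∧ ((¬(lim ≠ j)) → 2*lim ≠ -7); else branch requires ((2*lim ≥ 7 ∨ 2*j ≠ 5) → ((2*j < 2 ∨ 2*lim < 3) ∧ j ≠ -7)) ∧ ((¬(2*lim ≥ 7 ∨ 2*j ≠ 5)) → 2*lim ≠ -14).
Before the if: (j ≠ -9 → ((lim ≠ j → ((lim ≠ -4 → ((¬(lim ≠ -4)) ∧ 2*lim ≠ -7)) ∧ ((¬(lim ≠ -4)) → 2*lim ≠ -7))) ∧ ((¬(lim ≠ j)) → 2*lim ≠ -7))) ∧ ((¬(j ≠ -9)) → (((2*lim ≥ 7 ∨ 2*j ≠ 5) → ((2*j < 2 ∨ 2*lim < 3) ∧ j ≠ -7)) ∧ ((¬(2*lim ≥ 7 ∨ 2*j ≠ 5)) → 2*lim ≠ -14)))
Before skip: (j ≠ -9 → ((lim ≠ j → ((lim ≠ -4 → ((¬(lim ≠ -4)) ∧ 2*lim ≠ -7)) ∧ ((¬(lim ≠ -4)) → 2*lim ≠ -7))) ∧ ((¬(lim ≠ j)) → 2*lim ≠ -7))) ∧ ((¬(j ≠ -9)) → (((2*lim ≥ 7 ∨ 2*j ≠ 5) → ((2*j < 2 ∨ 2*lim < 3) ∧ j ≠ -7)) ∧ ((¬(2*lim ≥ 7 ∨ 2*j ≠ 5)) → 2*lim ≠ -14)))
Answer: WP = (j ≠ -9 → ((lim ≠ j → ((lim ≠ -4 → ((¬(lim ≠ -4)) ∧ 2*lim ≠ -7)) ∧ ((¬(lim ≠ -4)) → 2*lim ≠ -7))) ∧ ((¬(lim ≠ j)) → 2*lim ≠ -7))) ∧ ((¬(j ≠ -9)) → (((2*lim ≥ 7 ∨ 2*j ≠ 5) → ((2*j < 2 ∨ 2*lim < 3) ∧ j ≠ -7)) ∧ ((¬(2*lim ≥ 7 ∨ 2*j ≠ 5)) → 2*lim ≠ -14)))


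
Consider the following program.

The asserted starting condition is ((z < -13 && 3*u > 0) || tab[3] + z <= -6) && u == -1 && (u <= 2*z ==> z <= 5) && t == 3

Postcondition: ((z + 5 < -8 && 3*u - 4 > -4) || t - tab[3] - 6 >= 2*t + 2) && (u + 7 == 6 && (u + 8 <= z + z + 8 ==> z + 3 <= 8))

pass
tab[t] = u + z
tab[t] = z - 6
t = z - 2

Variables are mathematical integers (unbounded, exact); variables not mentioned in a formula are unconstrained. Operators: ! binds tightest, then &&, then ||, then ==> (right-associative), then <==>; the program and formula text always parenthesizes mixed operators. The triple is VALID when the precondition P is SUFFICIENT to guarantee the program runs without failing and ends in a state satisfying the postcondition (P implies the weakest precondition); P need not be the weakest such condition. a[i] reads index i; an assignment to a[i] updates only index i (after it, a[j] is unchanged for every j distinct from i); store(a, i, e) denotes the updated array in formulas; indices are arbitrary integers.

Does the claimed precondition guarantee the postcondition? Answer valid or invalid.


Working backward. After the program, the postcondition ((z + 5 < -8 && 3*u - 4 > -4) || t - tab[3] - 6 >= 2*t + 2) && (u + 7 == 6 && (u + 8 <= z + z + 8 ==> z + 3 <= 8)) must hold; in canonical form it is ((z < -13 && 3*u > 0) || tab[3] + t <= -8) && u == -1 && (u <= 2*z ==> z <= 5).
Before t := z - 2: ((z < -13 && 3*u > 0) || tab[3] + z <= -6) && u == -1 && (u <= 2*z ==> z <= 5)
Before tab[t] := z - 6: ((z < -13 && 3*u > 0) || store(tab, t, z - 6)[3] + z <= -6) && u == -1 && (u <= 2*z ==> z <= 5)
Before tab[t] := u + z: ((z < -13 && 3*u > 0) || store(store(tab, t, u + z), t, z - 6)[3] + z <= -6) && u == -1 && (u <= 2*z ==> z <= 5)
Before skip: ((z < -13 && 3*u > 0) || store(store(tab, t, u + z), t, z - 6)[3] + z <= -6) && u == -1 && (u <= 2*z ==> z <= 5)
The weakest precondition is ((z < -13 && 3*u > 0) || store(store(tab, t, u + z), t, z - 6)[3] + z <= -6) && u == -1 && (u <= 2*z ==> z <= 5).
Check whether ((z < -13 && 3*u > 0) || tab[3] + z <= -6) && u == -1 && (u <= 2*z ==> z <= 5) && t == 3 implies it.
Countermodel: at the initial state t = 3, tab = {[3] = -7, elsewhere -7}, u = -1, z = 1, the precondition holds but the weakest precondition fails.
Answer: invalid


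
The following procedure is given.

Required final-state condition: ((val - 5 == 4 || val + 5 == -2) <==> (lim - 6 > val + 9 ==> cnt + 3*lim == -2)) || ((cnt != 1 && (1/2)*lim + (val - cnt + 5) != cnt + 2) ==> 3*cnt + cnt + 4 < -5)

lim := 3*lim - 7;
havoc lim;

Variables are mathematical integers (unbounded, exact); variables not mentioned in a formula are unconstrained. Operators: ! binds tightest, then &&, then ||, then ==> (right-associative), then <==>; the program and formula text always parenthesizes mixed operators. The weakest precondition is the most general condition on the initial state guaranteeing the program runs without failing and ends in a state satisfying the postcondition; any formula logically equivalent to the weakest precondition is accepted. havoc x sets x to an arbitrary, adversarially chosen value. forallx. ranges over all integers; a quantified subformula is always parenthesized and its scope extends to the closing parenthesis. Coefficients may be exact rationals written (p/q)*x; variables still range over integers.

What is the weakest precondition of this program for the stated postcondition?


Working backward. After the program, the postcondition ((val - 5 == 4 || val + 5 == -2) <==> (lim - 6 > val + 9 ==> cnt + 3*lim == -2)) || ((cnt != 1 && (1/2)*lim + (val - cnt + 5) != cnt + 2) ==> 3*cnt + cnt + 4 < -5) must hold; in canonical form it is ((val == 9 || val == -7) <==> (lim > val + 15 ==> cnt + 3*lim == -2)) || ((cnt != 1 && (1/2)*lim + val != 2*cnt - 3) ==> 4*cnt < -9).
Before havoc lim: forall lim_1. (((val == 9 || val == -7) <==> (lim_1 > val + 15 ==> cnt + 3*lim_1 == -2)) || ((cnt != 1 && (1/2)*lim_1 + val != 2*cnt - 3) ==> 4*cnt < -9))
Before lim := 3*lim - 7: forall lim_1. (((val == 9 || val == -7) <==> (lim_1 > val + 15 ==> cnt + 3*lim_1 == -2)) || ((cnt != 1 && (1/2)*lim_1 + val != 2*cnt - 3) ==> 4*cnt < -9))
Answer: WP = forall lim_1. (((val == 9 || val == -7) <==> (lim_1 > val + 15 ==> cnt + 3*lim_1 == -2)) || ((cnt != 1 && (1/2)*lim_1 + val != 2*cnt - 3) ==> 4*cnt < -9))


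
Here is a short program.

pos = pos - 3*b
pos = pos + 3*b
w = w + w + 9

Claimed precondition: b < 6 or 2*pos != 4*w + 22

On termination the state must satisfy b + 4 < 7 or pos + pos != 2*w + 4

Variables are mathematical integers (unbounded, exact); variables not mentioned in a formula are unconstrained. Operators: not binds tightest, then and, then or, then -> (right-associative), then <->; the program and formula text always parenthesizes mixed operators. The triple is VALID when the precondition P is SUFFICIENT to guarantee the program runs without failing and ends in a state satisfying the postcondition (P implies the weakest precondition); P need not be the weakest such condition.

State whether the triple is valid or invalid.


Working backward. After the program, the postcondition b + 4 < 7 or pos + pos != 2*w + 4 must hold; in canonical form it is b < 3 or 2*pos != 2*w + 4.
Before w := w + w + 9: b < 3 or 2*pos != 4*w + 22
Before pos := pos + 3*b: b < 3 or 6*b + 2*pos != 4*w + 22
Before pos := pos - 3*b: b < 3 or 2*pos != 4*w + 22
The weakest precondition is b < 3 or 2*pos != 4*w + 22.
Check whether b < 6 or 2*pos != 4*w + 22 implies it.
Countermodel: at the initial state b = 3, pos = 11, w = 0, the precondition holds but the weakest precondition fails.
Answer: invalid


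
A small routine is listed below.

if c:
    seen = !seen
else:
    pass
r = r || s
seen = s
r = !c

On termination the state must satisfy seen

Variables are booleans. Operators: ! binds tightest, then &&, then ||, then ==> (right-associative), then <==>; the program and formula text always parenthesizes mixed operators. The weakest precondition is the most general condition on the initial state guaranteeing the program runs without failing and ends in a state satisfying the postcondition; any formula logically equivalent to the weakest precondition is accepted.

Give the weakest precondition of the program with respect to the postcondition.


Working backward. After the program, seen must hold.
Before r := !c: seen
Before seen := s: s
Before r := r || s: s
Then branch requires s; else branch requires s.
Before the if: (c ==> s) && ((!c) ==> s)
Answer: WP = (c ==> s) && ((!c) ==> s)


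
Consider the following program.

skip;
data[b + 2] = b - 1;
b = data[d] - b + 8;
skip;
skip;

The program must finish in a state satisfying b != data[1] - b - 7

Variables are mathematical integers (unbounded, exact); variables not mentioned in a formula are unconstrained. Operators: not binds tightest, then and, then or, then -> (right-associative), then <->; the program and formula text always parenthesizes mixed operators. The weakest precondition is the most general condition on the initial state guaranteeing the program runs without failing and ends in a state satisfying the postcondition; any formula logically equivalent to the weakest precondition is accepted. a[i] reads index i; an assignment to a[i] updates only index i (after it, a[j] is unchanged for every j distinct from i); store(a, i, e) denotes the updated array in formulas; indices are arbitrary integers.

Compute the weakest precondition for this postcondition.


Working backward. After the program, the postcondition b != data[1] - b - 7 must hold; in canonical form it is 2*b != data[1] - 7.
Before skip: 2*b != data[1] - 7
Before skip: 2*b != data[1] - 7
Before b := data[d] - b + 8: 2*data[d] != data[1] + 2*b - 23
Before data[b + 2] := b - 1: 2*store(data, b + 2, b - 1)[d] != store(data, b + 2, b - 1)[1] + 2*b - 23
Before skip: 2*store(data, b + 2, b - 1)[d] != store(data, b + 2, b - 1)[1] + 2*b - 23
Answer: WP = 2*store(data, b + 2, b - 1)[d] != store(data, b + 2, b - 1)[1] + 2*b - 23


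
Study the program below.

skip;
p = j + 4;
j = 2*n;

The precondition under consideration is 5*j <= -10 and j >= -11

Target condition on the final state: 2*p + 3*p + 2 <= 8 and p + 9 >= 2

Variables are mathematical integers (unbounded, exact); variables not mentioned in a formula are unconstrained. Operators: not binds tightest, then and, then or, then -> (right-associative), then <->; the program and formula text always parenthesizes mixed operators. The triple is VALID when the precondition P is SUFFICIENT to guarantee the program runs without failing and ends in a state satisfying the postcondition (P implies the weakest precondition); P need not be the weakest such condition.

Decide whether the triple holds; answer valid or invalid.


Working backward. After the program, the postcondition 2*p + 3*p + 2 <= 8 and p + 9 >= 2 must hold; in canonical form it is 5*p <= 6 and p >= -7.
Before j := 2*n: 5*p <= 6 and p >= -7
Before p := j + 4: 5*j <= -14 and j >= -11
Before skip: 5*j <= -14 and j >= -11
The weakest precondition is 5*j <= -14 and j >= -11.
Check whether 5*j <= -10 and j >= -11 implies it.
Countermodel: at the initial state j = -2, the precondition holds but the weakest precondition fails.
Answer: invalid


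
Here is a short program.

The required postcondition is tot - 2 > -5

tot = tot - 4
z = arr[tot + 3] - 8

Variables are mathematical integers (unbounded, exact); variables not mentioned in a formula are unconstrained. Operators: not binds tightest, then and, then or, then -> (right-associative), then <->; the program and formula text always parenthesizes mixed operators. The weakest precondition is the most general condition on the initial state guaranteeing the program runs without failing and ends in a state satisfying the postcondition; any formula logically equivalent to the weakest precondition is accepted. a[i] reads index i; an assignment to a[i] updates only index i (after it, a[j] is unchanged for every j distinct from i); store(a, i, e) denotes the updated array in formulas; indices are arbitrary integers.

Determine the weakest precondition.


Working backward. After the program, the postcondition tot - 2 > -5 must hold; in canonical form it is tot > -3.
Before z := arr[tot + 3] - 8: tot > -3
Before tot := tot - 4: tot > 1
Answer: WP = tot > 1


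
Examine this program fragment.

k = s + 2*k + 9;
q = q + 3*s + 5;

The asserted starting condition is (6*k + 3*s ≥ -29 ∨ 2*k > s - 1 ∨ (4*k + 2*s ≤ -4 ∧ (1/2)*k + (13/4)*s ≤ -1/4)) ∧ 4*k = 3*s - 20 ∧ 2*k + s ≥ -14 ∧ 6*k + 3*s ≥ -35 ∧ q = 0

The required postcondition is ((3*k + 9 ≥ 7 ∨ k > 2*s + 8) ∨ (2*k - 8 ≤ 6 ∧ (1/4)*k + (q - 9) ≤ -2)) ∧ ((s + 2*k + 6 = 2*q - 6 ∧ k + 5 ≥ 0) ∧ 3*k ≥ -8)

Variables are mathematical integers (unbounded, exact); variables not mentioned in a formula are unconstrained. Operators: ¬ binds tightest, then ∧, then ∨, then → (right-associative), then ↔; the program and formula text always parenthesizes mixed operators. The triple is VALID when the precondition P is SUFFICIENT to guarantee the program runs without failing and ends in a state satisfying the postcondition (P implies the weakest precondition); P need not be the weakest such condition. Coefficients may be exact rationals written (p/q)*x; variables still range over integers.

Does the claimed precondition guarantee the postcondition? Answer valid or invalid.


Working backward. After the program, the postcondition ((3*k + 9 ≥ 7 ∨ k > 2*s + 8) ∨ (2*k - 8 ≤ 6 ∧ (1/4)*k + (q - 9) ≤ -2)) ∧ ((s + 2*k + 6 = 2*q - 6 ∧ k + 5 ≥ 0) ∧ 3*k ≥ -8) must hold; in canonical form it is (3*k ≥ -2 ∨ k > 2*s + 8 ∨ (2*k ≤ 14 ∧ (1/4)*k + q ≤ 7)) ∧ 2*k + s = 2*q - 12 ∧ k ≥ -5 ∧ 3*k ≥ -8.
Before q := q + 3*s + 5: (3*k ≥ -2 ∨ k > 2*s + 8 ∨ (2*k ≤ 14 ∧ (1/4)*k + q + 3*s ≤ 2)) ∧ 2*k = 2*q + 5*s - 2 ∧ k ≥ -5 ∧ 3*k ≥ -8
Before k := s + 2*k + 9: (6*k + 3*s ≥ -29 ∨ 2*k > s - 1 ∨ (4*k + 2*s ≤ -4 ∧ (1/2)*k + q + (13/4)*s ≤ -1/4)) ∧ 4*k = 2*q + 3*s - 20 ∧ 2*k + s ≥ -14 ∧ 6*k + 3*s ≥ -35
The weakest precondition is (6*k + 3*s ≥ -29 ∨ 2*k > s - 1 ∨ (4*k + 2*s ≤ -4 ∧ (1/2)*k + q + (13/4)*s ≤ -1/4)) ∧ 4*k = 2*q + 3*s - 20 ∧ 2*k + s ≥ -14 ∧ 6*k + 3*s ≥ -35.
Check whether (6*k + 3*s ≥ -29 ∨ 2*k > s - 1 ∨ (4*k + 2*s ≤ -4 ∧ (1/2)*k + (13/4)*s ≤ -1/4)) ∧ 4*k = 3*s - 20 ∧ 2*k + s ≥ -14 ∧ 6*k + 3*s ≥ -35 ∧ q = 0 implies it.
Every state satisfying the precondition satisfies the weakest precondition: the implication holds.
Answer: valid


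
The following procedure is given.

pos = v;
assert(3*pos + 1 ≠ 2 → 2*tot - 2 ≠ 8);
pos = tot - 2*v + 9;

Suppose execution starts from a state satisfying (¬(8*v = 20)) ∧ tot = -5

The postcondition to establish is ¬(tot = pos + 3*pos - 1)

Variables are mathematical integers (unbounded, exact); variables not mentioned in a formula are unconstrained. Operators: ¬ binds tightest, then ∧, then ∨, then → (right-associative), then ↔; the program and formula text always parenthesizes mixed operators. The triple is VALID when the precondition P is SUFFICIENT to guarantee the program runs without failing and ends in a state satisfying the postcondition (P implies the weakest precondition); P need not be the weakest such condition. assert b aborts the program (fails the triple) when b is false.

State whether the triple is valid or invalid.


Working backward. After the program, the postcondition ¬(tot = pos + 3*pos - 1) must hold; in canonical form it is ¬(tot = 4*pos - 1).
Before pos := tot - 2*v + 9: ¬(8*v = 3*tot + 35)
Before assert 3*pos + 1 ≠ 2 → 2*tot - 2 ≠ 8: (3*pos ≠ 1 → 2*tot ≠ 10) ∧ (¬(8*v = 3*tot + 35))
Before pos := v: (3*v ≠ 1 → 2*tot ≠ 10) ∧ (¬(8*v = 3*tot + 35))
The weakest precondition is (3*v ≠ 1 → 2*tot ≠ 10) ∧ (¬(8*v = 3*tot + 35)).
Check whether (¬(8*v = 20)) ∧ tot = -5 implies it.
Every state satisfying the precondition satisfies the weakest precondition: the implication holds.
Answer: valid


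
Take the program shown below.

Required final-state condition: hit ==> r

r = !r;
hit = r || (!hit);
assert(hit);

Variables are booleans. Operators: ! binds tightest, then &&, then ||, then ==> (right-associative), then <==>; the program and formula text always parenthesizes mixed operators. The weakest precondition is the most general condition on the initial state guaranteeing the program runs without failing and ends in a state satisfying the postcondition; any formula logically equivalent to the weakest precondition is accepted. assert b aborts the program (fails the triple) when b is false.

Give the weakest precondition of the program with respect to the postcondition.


Working backward. After the program, hit ==> r must hold.
Before assert hit: hit && (hit ==> r)
Before hit := r || (!hit): (r || (!hit)) && ((r || (!hit)) ==> r)
Before r := !r: ((!r) || (!hit)) && (((!r) || (!hit)) ==> (!r))
Answer: WP = ((!r) || (!hit)) && (((!r) || (!hit)) ==> (!r))


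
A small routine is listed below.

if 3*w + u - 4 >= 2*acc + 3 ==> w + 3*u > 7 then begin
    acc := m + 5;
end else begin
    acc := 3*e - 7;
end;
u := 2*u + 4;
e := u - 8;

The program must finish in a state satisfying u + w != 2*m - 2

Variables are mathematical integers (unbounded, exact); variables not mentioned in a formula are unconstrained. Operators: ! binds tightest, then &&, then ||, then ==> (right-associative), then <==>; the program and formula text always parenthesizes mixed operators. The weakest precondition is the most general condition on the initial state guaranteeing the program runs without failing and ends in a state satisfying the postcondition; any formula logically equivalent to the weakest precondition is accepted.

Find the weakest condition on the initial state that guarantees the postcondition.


Working backward. After the program, u + w != 2*m - 2 must hold.
Before e := u - 8: u + w != 2*m - 2
Before u := 2*u + 4: 2*u + w != 2*m - 6
Then branch requires 2*u + w != 2*m - 6; else branch requires 2*u + w != 2*m - 6.
Before the if: ((u + 3*w >= 2*acc + 7 ==> 3*u + w > 7) ==> 2*u + w != 2*m - 6) && ((!(u + 3*w >= 2*acc + 7 ==> 3*u + w > 7)) ==> 2*u + w != 2*m - 6)
Answer: WP = ((u + 3*w >= 2*acc + 7 ==> 3*u + w > 7) ==> 2*u + w != 2*m - 6) && ((!(u + 3*w >= 2*acc + 7 ==> 3*u + w > 7)) ==> 2*u + w != 2*m - 6)


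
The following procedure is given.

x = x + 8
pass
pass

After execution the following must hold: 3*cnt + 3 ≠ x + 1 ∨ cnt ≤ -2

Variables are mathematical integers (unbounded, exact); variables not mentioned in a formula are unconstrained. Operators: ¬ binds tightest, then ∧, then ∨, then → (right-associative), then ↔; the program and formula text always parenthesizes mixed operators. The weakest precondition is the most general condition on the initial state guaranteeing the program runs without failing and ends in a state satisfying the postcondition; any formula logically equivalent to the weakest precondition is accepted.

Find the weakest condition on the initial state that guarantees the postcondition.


Working backward. After the program, the postcondition 3*cnt + 3 ≠ x + 1 ∨ cnt ≤ -2 must hold; in canonical form it is 3*cnt ≠ x - 2 ∨ cnt ≤ -2.
Before skip: 3*cnt ≠ x - 2 ∨ cnt ≤ -2
Before skip: 3*cnt ≠ x - 2 ∨ cnt ≤ -2
Before x := x + 8: 3*cnt ≠ x + 6 ∨ cnt ≤ -2
Answer: WP = 3*cnt ≠ x + 6 ∨ cnt ≤ -2


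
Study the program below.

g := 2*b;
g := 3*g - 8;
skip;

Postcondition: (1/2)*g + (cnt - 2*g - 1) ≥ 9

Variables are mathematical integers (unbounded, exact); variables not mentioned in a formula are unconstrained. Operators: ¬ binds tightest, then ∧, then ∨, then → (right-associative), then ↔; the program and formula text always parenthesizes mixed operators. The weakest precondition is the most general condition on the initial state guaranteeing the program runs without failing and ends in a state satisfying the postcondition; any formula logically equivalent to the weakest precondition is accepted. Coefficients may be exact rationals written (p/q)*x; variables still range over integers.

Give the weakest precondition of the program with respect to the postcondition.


Working backward. After the program, the postcondition (1/2)*g + (cnt - 2*g - 1) ≥ 9 must hold; in canonical form it is cnt ≥ (3/2)*g + 10.
Before skip: cnt ≥ (3/2)*g + 10
Before g := 3*g - 8: cnt ≥ (9/2)*g - 2
Before g := 2*b: cnt ≥ 9*b - 2
Answer: WP = cnt ≥ 9*b - 2


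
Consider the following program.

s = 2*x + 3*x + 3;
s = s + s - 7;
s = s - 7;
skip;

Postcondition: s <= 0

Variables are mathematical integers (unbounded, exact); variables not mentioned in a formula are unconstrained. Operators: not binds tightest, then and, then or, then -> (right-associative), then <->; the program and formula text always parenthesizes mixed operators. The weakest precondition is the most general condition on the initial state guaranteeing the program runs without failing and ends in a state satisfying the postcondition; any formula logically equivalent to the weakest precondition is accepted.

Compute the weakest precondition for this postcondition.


Working backward. After the program, s <= 0 must hold.
Before skip: s <= 0
Before s := s - 7: s <= 7
Before s := s + s - 7: 2*s <= 14
Before s := 2*x + 3*x + 3: 10*x <= 8
Answer: WP = 10*x <= 8


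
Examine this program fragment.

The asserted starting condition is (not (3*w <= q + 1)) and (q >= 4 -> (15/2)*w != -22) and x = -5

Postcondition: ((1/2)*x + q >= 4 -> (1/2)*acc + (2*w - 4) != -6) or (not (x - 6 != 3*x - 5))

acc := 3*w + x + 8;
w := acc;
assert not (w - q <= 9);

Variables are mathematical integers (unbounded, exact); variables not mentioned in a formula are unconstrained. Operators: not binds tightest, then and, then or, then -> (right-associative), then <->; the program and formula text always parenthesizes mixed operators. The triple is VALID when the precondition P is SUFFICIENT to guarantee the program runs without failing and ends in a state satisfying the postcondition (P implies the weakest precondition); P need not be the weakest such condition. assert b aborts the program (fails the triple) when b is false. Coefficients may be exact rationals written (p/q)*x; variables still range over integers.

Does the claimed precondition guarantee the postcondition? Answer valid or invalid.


Working backward. After the program, the postcondition ((1/2)*x + q >= 4 -> (1/2)*acc + (2*w - 4) != -6) or (not (x - 6 != 3*x - 5)) must hold; in canonical form it is (q + (1/2)*x >= 4 -> (1/2)*acc + 2*w != -2) or (not (2*x != -1)).
Before assert not (w - q <= 9): (not (w <= q + 9)) and ((q + (1/2)*x >= 4 -> (1/2)*acc + 2*w != -2) or (not (2*x != -1)))
Before w := acc: (not (acc <= q + 9)) and ((q + (1/2)*x >= 4 -> (5/2)*acc != -2) or (not (2*x != -1)))
Before acc := 3*w + x + 8: (not (3*w + x <= q + 1)) and ((q + (1/2)*x >= 4 -> (15/2)*w + (5/2)*x != -22) or (not (2*x != -1)))
The weakest precondition is (not (3*w + x <= q + 1)) and ((q + (1/2)*x >= 4 -> (15/2)*w + (5/2)*x != -22) or (not (2*x != -1))).
Check whether (not (3*w <= q + 1)) and (q >= 4 -> (15/2)*w != -22) and x = -5 implies it.
Countermodel: at the initial state q = 1, w = 1, x = -5, the precondition holds but the weakest precondition fails.
Answer: invalid


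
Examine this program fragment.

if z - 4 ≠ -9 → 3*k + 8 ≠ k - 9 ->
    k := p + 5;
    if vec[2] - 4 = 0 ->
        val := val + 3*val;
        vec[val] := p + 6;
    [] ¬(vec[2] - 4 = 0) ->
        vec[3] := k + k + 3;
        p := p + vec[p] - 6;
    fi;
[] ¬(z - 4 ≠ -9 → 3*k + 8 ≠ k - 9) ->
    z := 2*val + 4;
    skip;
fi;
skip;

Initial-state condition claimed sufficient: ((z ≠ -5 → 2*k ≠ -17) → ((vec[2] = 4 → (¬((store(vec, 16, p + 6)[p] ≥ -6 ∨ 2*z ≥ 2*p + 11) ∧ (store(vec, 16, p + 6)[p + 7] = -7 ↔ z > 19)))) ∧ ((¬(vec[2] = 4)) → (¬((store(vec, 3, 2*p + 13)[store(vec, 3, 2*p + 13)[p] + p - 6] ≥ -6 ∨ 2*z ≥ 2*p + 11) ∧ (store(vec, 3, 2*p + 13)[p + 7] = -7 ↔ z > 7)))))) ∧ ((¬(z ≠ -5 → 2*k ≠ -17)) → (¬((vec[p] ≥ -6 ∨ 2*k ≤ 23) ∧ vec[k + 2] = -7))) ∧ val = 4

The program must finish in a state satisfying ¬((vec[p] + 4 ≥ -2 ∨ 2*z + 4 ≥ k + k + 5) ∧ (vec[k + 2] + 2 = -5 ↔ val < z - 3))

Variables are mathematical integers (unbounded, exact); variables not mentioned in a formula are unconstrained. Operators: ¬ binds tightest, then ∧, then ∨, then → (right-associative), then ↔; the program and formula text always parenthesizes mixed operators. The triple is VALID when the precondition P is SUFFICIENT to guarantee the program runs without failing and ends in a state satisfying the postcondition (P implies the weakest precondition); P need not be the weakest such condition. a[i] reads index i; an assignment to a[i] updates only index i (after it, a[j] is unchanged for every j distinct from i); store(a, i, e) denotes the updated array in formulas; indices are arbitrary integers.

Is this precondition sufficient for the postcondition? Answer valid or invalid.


Working backward. After the program, the postcondition ¬((vec[p] + 4 ≥ -2 ∨ 2*z + 4 ≥ k + k + 5) ∧ (vec[k + 2] + 2 = -5 ↔ val < z - 3)) must hold; in canonical form it is ¬((vec[p] ≥ -6 ∨ 2*z ≥ 2*k + 1) ∧ (vec[k + 2] = -7 ↔ val < z - 3)).
Before skip: ¬((vec[p] ≥ -6 ∨ 2*z ≥ 2*k + 1) ∧ (vec[k + 2] = -7 ↔ val < z - 3))
Then branch requires (vec[2] = 4 → (¬((store(vec, 4*val, p + 6)[p] ≥ -6 ∨ 2*z ≥ 2*p + 11) ∧ (store(vec, 4*val, p + 6)[p + 7] = -7 ↔ 4*val < z - 3)))) ∧ ((¬(vec[2] = 4)) → (¬((store(vec, 3, 2*p + 13)[store(vec, 3, 2*p + 13)[p] + p - 6] ≥ -6 ∨ 2*z ≥ 2*p + 11) ∧ (store(vec, 3, 2*p + 13)[p + 7] = -7 ↔ val < z - 3)))); else branch requires ¬((vec[p] ≥ -6 ∨ 4*val ≥ 2*k - 7) ∧ (vec[k + 2] = -7 ↔ val > -1)).
Before the if: ((z ≠ -5 → 2*k ≠ -17) → ((vec[2] = 4 → (¬((store(vec, 4*val, p + 6)[p] ≥ -6 ∨ 2*z ≥ 2*p + 11) ∧ (store(vec, 4*val, p + 6)[p + 7] = -7 ↔ 4*val < z - 3)))) ∧ ((¬(vec[2] = 4)) → (¬((store(vec, 3, 2*p + 13)[store(vec, 3, 2*p + 13)[p] + p - 6] ≥ -6 ∨ 2*z ≥ 2*p + 11) ∧ (store(vec, 3, 2*p + 13)[p + 7] = -7 ↔ val < z - 3)))))) ∧ ((¬(z ≠ -5 → 2*k ≠ -17)) → (¬((vec[p] ≥ -6 ∨ 4*val ≥ 2*k - 7) ∧ (vec[k + 2] = -7 ↔ val > -1))))
The weakest precondition is ((z ≠ -5 → 2*k ≠ -17) → ((vec[2] = 4 → (¬((store(vec, 4*val, p + 6)[p] ≥ -6 ∨ 2*z ≥ 2*p + 11) ∧ (store(vec, 4*val, p + 6)[p + 7] = -7 ↔ 4*val < z - 3)))) ∧ ((¬(vec[2] = 4)) → (¬((store(vec, 3, 2*p + 13)[store(vec, 3, 2*p + 13)[p] + p - 6] ≥ -6 ∨ 2*z ≥ 2*p + 11) ∧ (store(vec, 3, 2*p + 13)[p + 7] = -7 ↔ val < z - 3)))))) ∧ ((¬(z ≠ -5 → 2*k ≠ -17)) → (¬((vec[p] ≥ -6 ∨ 4*val ≥ 2*k - 7) ∧ (vec[k + 2] = -7 ↔ val > -1)))).
Check whether ((z ≠ -5 → 2*k ≠ -17) → ((vec[2] = 4 → (¬((store(vec, 16, p + 6)[p] ≥ -6 ∨ 2*z ≥ 2*p + 11) ∧ (store(vec, 16, p + 6)[p + 7] = -7 ↔ z > 19)))) ∧ ((¬(vec[2] = 4)) → (¬((store(vec, 3, 2*p + 13)[store(vec, 3, 2*p + 13)[p] + p - 6] ≥ -6 ∨ 2*z ≥ 2*p + 11) ∧ (store(vec, 3, 2*p + 13)[p + 7] = -7 ↔ z > 7)))))) ∧ ((¬(z ≠ -5 → 2*k ≠ -17)) → (¬((vec[p] ≥ -6 ∨ 2*k ≤ 23) ∧ vec[k + 2] = -7))) ∧ val = 4 implies it.
Every state satisfying the precondition satisfies the weakest precondition: the implication holds.
Answer: valid


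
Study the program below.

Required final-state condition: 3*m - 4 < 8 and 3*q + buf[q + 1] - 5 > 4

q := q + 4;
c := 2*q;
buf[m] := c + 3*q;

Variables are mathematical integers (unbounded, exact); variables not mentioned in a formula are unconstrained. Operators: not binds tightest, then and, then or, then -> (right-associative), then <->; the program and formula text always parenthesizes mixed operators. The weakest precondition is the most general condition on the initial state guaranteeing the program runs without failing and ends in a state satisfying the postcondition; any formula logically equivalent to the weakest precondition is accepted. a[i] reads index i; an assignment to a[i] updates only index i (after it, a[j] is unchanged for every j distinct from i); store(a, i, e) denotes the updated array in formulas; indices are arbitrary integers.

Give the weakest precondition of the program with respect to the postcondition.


Working backward. After the program, the postcondition 3*m - 4 < 8 and 3*q + buf[q + 1] - 5 > 4 must hold; in canonical form it is 3*m < 12 and buf[q + 1] + 3*q > 9.
Before buf[m] := c + 3*q: 3*m < 12 and store(buf, m, c + 3*q)[q + 1] + 3*q > 9
Before c := 2*q: 3*m < 12 and store(buf, m, 5*q)[q + 1] + 3*q > 9
Before q := q + 4: 3*m < 12 and store(buf, m, 5*q + 20)[q + 5] + 3*q > -3
Answer: WP = 3*m < 12 and store(buf, m, 5*q + 20)[q + 5] + 3*q > -3


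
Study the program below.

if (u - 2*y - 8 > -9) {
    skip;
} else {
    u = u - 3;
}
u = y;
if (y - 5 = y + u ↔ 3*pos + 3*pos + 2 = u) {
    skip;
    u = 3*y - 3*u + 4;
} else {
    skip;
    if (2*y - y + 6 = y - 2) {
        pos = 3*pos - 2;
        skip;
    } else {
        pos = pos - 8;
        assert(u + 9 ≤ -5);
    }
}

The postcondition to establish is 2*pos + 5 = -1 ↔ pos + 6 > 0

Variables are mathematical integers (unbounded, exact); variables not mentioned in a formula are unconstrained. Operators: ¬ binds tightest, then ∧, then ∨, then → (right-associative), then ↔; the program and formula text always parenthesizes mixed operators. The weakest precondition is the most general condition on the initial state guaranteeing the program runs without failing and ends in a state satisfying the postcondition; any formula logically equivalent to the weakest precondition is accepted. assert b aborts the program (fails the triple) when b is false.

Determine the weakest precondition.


Working backward. After the program, the postcondition 2*pos + 5 = -1 ↔ pos + 6 > 0 must hold; in canonical form it is 2*pos = -6 ↔ pos > -6.
Then branch requires 2*pos = -6 ↔ pos > -6; else branch requires u ≤ -14 ∧ (2*pos = 10 ↔ pos > 2).
Before the if: ((u = -5 ↔ 6*pos = u - 2) → (2*pos = -6 ↔ pos > -6)) ∧ ((¬(u = -5 ↔ 6*pos = u - 2)) → (u ≤ -14 ∧ (2*pos = 10 ↔ pos > 2)))
Before u := y: ((y = -5 ↔ 6*pos = y - 2) → (2*pos = -6 ↔ pos > -6)) ∧ ((¬(y = -5 ↔ 6*pos = y - 2)) → (y ≤ -14 ∧ (2*pos = 10 ↔ pos > 2)))
Then branch requires ((y = -5 ↔ 6*pos = y - 2) → (2*pos = -6 ↔ pos > -6)) ∧ ((¬(y = -5 ↔ 6*pos = y - 2)) → (y ≤ -14 ∧ (2*pos = 10 ↔ pos > 2))); else branch requires ((y = -5 ↔ 6*pos = y - 2) → (2*pos = -6 ↔ pos > -6)) ∧ ((¬(y = -5 ↔ 6*pos = y - 2)) → (y ≤ -14 ∧ (2*pos = 10 ↔ pos > 2))).
Before the if: (u > 2*y - 1 → (((y = -5 ↔ 6*pos = y - 2) → (2*pos = -6 ↔ pos > -6)) ∧ ((¬(y = -5 ↔ 6*pos = y - 2)) → (y ≤ -14 ∧ (2*pos = 10 ↔ pos > 2))))) ∧ ((¬(u > 2*y - 1)) → (((y = -5 ↔ 6*pos = y - 2) → (2*pos = -6 ↔ pos > -6)) ∧ ((¬(y = -5 ↔ 6*pos = y - 2)) → (y ≤ -14 ∧ (2*pos = 10 ↔ pos > 2)))))
Answer: WP = (u > 2*y - 1 → (((y = -5 ↔ 6*pos = y - 2) → (2*pos = -6 ↔ pos > -6)) ∧ ((¬(y = -5 ↔ 6*pos = y - 2)) → (y ≤ -14 ∧ (2*pos = 10 ↔ pos > 2))))) ∧ ((¬(u > 2*y - 1)) → (((y = -5 ↔ 6*pos = y - 2) → (2*pos = -6 ↔ pos > -6)) ∧ ((¬(y = -5 ↔ 6*pos = y - 2)) → (y ≤ -14 ∧ (2*pos = 10 ↔ pos > 2)))))


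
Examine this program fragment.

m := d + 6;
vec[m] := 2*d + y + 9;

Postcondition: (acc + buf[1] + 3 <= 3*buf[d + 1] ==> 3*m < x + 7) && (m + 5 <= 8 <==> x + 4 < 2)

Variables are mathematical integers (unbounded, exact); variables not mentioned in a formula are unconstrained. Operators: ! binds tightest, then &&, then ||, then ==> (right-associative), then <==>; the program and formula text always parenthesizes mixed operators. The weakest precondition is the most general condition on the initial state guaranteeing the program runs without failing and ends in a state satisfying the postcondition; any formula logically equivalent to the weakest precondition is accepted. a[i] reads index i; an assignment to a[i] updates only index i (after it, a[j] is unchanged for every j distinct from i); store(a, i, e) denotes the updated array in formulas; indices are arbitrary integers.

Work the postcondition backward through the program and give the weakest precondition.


Working backward. After the program, the postcondition (acc + buf[1] + 3 <= 3*buf[d + 1] ==> 3*m < x + 7) && (m + 5 <= 8 <==> x + 4 < 2) must hold; in canonical form it is (buf[1] + acc <= 3*buf[d + 1] - 3 ==> 3*m < x + 7) && (m <= 3 <==> x < -2).
Before vec[m] := 2*d + y + 9: (buf[1] + acc <= 3*buf[d + 1] - 3 ==> 3*m < x + 7) && (m <= 3 <==> x < -2)
Before m := d + 6: (buf[1] + acc <= 3*buf[d + 1] - 3 ==> 3*d < x - 11) && (d <= -3 <==> x < -2)
Answer: WP = (buf[1] + acc <= 3*buf[d + 1] - 3 ==> 3*d < x - 11) && (d <= -3 <==> x < -2)


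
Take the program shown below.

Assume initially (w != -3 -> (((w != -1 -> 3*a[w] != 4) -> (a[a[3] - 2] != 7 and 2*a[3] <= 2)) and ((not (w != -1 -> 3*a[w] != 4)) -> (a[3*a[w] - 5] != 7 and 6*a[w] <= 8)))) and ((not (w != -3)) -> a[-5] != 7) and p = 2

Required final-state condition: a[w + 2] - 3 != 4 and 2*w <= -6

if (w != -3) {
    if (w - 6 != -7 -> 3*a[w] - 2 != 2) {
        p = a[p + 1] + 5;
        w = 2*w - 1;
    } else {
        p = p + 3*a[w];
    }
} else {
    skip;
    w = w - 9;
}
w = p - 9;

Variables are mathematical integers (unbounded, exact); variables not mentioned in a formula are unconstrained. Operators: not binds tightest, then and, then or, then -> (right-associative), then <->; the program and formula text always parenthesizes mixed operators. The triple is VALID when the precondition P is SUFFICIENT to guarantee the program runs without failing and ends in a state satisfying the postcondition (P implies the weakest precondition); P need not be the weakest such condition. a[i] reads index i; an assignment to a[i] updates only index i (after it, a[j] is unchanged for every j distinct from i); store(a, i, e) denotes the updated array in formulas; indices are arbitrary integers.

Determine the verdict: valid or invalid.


Working backward. After the program, the postcondition a[w + 2] - 3 != 4 and 2*w <= -6 must hold; in canonical form it is a[w + 2] != 7 and 2*w <= -6.
Before w := p - 9: a[p - 7] != 7 and 2*p <= 12
Then branch requires ((w != -1 -> 3*a[w] != 4) -> (a[a[p + 1] - 2] != 7 and 2*a[p + 1] <= 2)) and ((not (w != -1 -> 3*a[w] != 4)) -> (a[3*a[w] + p - 7] != 7 and 6*a[w] + 2*p <= 12)); else branch requires a[p - 7] != 7 and 2*p <= 12.
Before the if: (w != -3 -> (((w != -1 -> 3*a[w] != 4) -> (a[a[p + 1] - 2] != 7 and 2*a[p + 1] <= 2)) and ((not (w != -1 -> 3*a[w] != 4)) -> (a[3*a[w] + p - 7] != 7 and 6*a[w] + 2*p <= 12)))) and ((not (w != -3)) -> (a[p - 7] != 7 and 2*p <= 12))
The weakest precondition is (w != -3 -> (((w != -1 -> 3*a[w] != 4) -> (a[a[p + 1] - 2] != 7 and 2*a[p + 1] <= 2)) and ((not (w != -1 -> 3*a[w] != 4)) -> (a[3*a[w] + p - 7] != 7 and 6*a[w] + 2*p <= 12)))) and ((not (w != -3)) -> (a[p - 7] != 7 and 2*p <= 12)).
Check whether (w != -3 -> (((w != -1 -> 3*a[w] != 4) -> (a[a[3] - 2] != 7 and 2*a[3] <= 2)) and ((not (w != -1 -> 3*a[w] != 4)) -> (a[3*a[w] - 5] != 7 and 6*a[w] <= 8)))) and ((not (w != -3)) -> a[-5] != 7) and p = 2 implies it.
Every state satisfying the precondition satisfies the weakest precondition: the implication holds.
Answer: valid


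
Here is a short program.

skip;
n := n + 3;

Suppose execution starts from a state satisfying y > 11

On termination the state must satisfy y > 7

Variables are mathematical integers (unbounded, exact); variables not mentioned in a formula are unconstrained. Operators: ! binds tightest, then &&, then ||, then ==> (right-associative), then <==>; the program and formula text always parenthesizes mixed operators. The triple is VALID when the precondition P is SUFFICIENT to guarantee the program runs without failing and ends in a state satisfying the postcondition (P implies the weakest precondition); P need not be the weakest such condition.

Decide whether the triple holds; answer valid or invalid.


Working backward. After the program, y > 7 must hold.
Before n := n + 3: y > 7
Before skip: y > 7
The weakest precondition is y > 7.
Check whether y > 11 implies it.
Every state satisfying the precondition satisfies the weakest precondition: the implication holds.
Answer: valid


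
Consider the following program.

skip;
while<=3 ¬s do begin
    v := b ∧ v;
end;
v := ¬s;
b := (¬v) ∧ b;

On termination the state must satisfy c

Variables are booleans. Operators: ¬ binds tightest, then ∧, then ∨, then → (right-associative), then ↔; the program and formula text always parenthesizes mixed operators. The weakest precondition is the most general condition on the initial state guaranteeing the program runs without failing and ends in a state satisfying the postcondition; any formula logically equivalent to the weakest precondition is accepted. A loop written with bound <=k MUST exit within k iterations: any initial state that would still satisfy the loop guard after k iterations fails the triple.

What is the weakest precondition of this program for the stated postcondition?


Working backward. After the program, c must hold.
Before b := (¬v) ∧ b: c
Before v := ¬s: c
Before the loop (bound <=3), unroll the exhaustion recursion (WP_0 = exit-now case; WP_j = one more guarded iteration, up to j = 3):
  WP_0: s ∧ c
  WP_1: ((¬s) → (s ∧ c)) ∧ (s → c)
  WP_2: ((¬s) → (((¬s) → (s ∧ c)) ∧ (s → c))) ∧ (s → c)
  WP_3: ((¬s) → (((¬s) → (((¬s) → (s ∧ c)) ∧ (s → c))) ∧ (s → c))) ∧ (s → c)
So before the loop: ((¬s) → (((¬s) → (((¬s) → (s ∧ c)) ∧ (s → c))) ∧ (s → c))) ∧ (s → c)
Before skip: ((¬s) → (((¬s) → (((¬s) → (s ∧ c)) ∧ (s → c))) ∧ (s → c))) ∧ (s → c)
Answer: WP = ((¬s) → (((¬s) → (((¬s) → (s ∧ c)) ∧ (s → c))) ∧ (s → c))) ∧ (s → c)
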